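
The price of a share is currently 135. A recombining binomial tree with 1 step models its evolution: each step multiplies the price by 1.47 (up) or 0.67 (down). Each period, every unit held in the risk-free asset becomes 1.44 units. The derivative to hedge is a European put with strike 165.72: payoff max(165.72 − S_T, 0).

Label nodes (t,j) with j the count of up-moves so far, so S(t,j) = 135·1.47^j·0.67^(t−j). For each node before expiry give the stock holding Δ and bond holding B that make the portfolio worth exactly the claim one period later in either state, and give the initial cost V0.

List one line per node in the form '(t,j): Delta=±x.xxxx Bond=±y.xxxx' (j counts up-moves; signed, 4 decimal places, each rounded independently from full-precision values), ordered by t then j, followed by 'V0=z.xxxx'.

Since d<R<u, set p* = (R−d)/(u−d) = 0.9625; price each node as the discounted p*-expectation of its children.
Payoff layer (t=1): V(1,0)=75.2700, V(1,1)=0.0000
(0,0): S=135.0000. Δ = (V_up−V_dn)/(S_up−S_dn) = (0.0000−75.2700)/(198.4500−90.4500) = -0.6969. V = [p*·0.0000 + (1−p*)·75.2700]/1.44 = 1.9602. B = V − Δ·S = 96.0477.
Root portfolio cost Δ·135+B reproduces V0=1.9602.

(0,0): Delta=-0.6969 Bond=96.0477
V0=1.9602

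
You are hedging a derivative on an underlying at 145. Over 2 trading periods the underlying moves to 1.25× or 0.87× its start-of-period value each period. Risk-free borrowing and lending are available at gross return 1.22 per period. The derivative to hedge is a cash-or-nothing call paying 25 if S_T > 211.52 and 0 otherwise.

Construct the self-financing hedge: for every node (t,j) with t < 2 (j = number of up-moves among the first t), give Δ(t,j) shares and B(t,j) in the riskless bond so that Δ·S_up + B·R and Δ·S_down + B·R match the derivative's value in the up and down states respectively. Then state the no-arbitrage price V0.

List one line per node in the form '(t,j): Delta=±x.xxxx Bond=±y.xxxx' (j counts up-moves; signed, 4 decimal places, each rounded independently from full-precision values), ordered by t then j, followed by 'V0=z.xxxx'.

(0,0): Delta=0.3425 Bond=-35.4193
(1,0): Delta=0.0000 Bond=0.0000
(1,1): Delta=0.3630 Bond=-46.9154
V0=14.2492

The replicating-portfolio and risk-neutral prices coincide; use p* = (1.22−0.87)/(1.25−0.87) = 0.9211 for the latter.
Terminal values V(2,·): V(2,0)=0.0000, V(2,1)=0.0000, V(2,2)=25.0000
Node (1,0) S=126.1500: V=(p*·0.0000+(1−p*)·0.0000)/1.22=0.0000; Δ=(0.0000−0.0000)/(157.6875−109.7505)=0.0000; B=V−Δ·S=0.0000
Node (1,1) S=181.2500: V=(p*·25.0000+(1−p*)·0.0000)/1.22=18.8740; Δ=(25.0000−0.0000)/(226.5625−157.6875)=0.3630; B=V−Δ·S=-46.9154
Node (0,0) S=145.0000: V=(p*·18.8740+(1−p*)·0.0000)/1.22=14.2492; Δ=(18.8740−0.0000)/(181.2500−126.1500)=0.3425; B=V−Δ·S=-35.4193
Self-financing check: at every node Δ·S+B equals the discounted successor values.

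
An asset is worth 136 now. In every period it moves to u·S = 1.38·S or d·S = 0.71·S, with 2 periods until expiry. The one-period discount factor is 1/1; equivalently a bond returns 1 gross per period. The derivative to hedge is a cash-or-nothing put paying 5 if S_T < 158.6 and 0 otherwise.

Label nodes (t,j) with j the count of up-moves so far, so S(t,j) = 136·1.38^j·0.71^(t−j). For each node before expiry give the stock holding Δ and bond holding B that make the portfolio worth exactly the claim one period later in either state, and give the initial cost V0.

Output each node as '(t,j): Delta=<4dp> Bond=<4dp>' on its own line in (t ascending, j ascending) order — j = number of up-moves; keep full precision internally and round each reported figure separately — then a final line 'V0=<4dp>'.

The replicating-portfolio and risk-neutral prices coincide; use p* = (1−0.71)/(1.38−0.71) = 0.4328 for the latter.
Payoff layer (t=2): V(2,0)=5.0000, V(2,1)=5.0000, V(2,2)=0.0000
Node (1,0) S=96.5600: V=(p*·5.0000+(1−p*)·5.0000)/1=5.0000; Δ=(5.0000−5.0000)/(133.2528−68.5576)=0.0000; B=V−Δ·S=5.0000
Node (1,1) S=187.6800: V=(p*·0.0000+(1−p*)·5.0000)/1=2.8358; Δ=(0.0000−5.0000)/(258.9984−133.2528)=-0.0398; B=V−Δ·S=10.2985
Node (0,0) S=136.0000: V=(p*·2.8358+(1−p*)·5.0000)/1=4.0633; Δ=(2.8358−5.0000)/(187.6800−96.5600)=-0.0238; B=V−Δ·S=7.2934
Each (Δ,B) replicates both successor values, so the strategy is self-financing and V0 is arbitrage-free.

(0,0): Delta=-0.0238 Bond=7.2934
(1,0): Delta=0.0000 Bond=5.0000
(1,1): Delta=-0.0398 Bond=10.2985
V0=4.0633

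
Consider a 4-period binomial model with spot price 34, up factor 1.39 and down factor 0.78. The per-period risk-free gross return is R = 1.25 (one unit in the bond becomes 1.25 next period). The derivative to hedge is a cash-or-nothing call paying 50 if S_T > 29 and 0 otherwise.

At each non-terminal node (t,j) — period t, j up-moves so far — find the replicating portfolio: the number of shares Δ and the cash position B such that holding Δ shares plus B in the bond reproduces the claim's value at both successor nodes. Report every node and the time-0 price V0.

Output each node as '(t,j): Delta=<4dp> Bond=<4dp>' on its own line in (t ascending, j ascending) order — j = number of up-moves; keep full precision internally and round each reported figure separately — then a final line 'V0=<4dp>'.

Risk-neutral probability p* = (R−d)/(u−d) = (1.25−0.78)/(1.39−0.78) = 0.7705.
At expiry t=4: V(4,0)=0.0000, V(4,1)=0.0000, V(4,2)=50.0000, V(4,3)=50.0000, V(4,4)=50.0000
  t=3,j=0: stock 16.1348 → up 22.4273 (V=0.0000), down 12.5851 (V=0.0000). Price 0.0000; hedge Δ=0.0000, bond B=0.0000.
  t=3,j=1: stock 28.7530 → up 39.9666 (V=50.0000), down 22.4273 (V=0.0000). Price 30.8197; hedge Δ=2.8507, bond B=-51.1475.
  t=3,j=2: stock 51.2393 → up 71.2226 (V=50.0000), down 39.9666 (V=50.0000). Price 40.0000; hedge Δ=0.0000, bond B=40.0000.
  t=3,j=3: stock 91.3110 → up 126.9224 (V=50.0000), down 71.2226 (V=50.0000). Price 40.0000; hedge Δ=0.0000, bond B=40.0000.
  t=2,j=0: stock 20.6856 → up 28.7530 (V=30.8197), down 16.1348 (V=0.0000). Price 18.9970; hedge Δ=2.4425, bond B=-31.5270.
  t=2,j=1: stock 36.8628 → up 51.2393 (V=40.0000), down 28.7530 (V=30.8197). Price 30.3144; hedge Δ=0.4083, bond B=15.2647.
  t=2,j=2: stock 65.6914 → up 91.3110 (V=40.0000), down 51.2393 (V=40.0000). Price 32.0000; hedge Δ=0.0000, bond B=32.0000.
  t=1,j=0: stock 26.5200 → up 36.8628 (V=30.3144), down 20.6856 (V=18.9970). Price 22.1736; hedge Δ=0.6996, bond B=3.6205.
  t=1,j=1: stock 47.2600 → up 65.6914 (V=32.0000), down 36.8628 (V=30.3144). Price 25.2905; hedge Δ=0.0585, bond B=22.5273.
  t=0,j=0: stock 34.0000 → up 47.2600 (V=25.2905), down 26.5200 (V=22.1736). Price 19.6601; hedge Δ=0.1503, bond B=14.5504.
Each (Δ,B) replicates both successor values, so the strategy is self-financing and V0 is arbitrage-free.

(0,0): Delta=0.1503 Bond=14.5504
(1,0): Delta=0.6996 Bond=3.6205
(1,1): Delta=0.0585 Bond=22.5273
(2,0): Delta=2.4425 Bond=-31.5270
(2,1): Delta=0.4083 Bond=15.2647
(2,2): Delta=0.0000 Bond=32.0000
(3,0): Delta=0.0000 Bond=0.0000
(3,1): Delta=2.8507 Bond=-51.1475
(3,2): Delta=0.0000 Bond=40.0000
(3,3): Delta=0.0000 Bond=40.0000
V0=19.6601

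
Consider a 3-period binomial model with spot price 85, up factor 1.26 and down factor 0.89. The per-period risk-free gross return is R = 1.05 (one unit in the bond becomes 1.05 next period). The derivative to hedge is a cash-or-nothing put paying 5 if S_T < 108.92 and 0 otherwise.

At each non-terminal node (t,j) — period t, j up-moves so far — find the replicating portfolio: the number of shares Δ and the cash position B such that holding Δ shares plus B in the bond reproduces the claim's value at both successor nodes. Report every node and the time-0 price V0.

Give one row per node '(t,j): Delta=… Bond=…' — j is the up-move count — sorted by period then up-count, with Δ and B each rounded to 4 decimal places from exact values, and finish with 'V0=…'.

(0,0): Delta=-0.0708 Bond=8.6113
(1,0): Delta=-0.0736 Bond=9.2525
(1,1): Delta=-0.0682 Bond=8.7655
(2,0): Delta=0.0000 Bond=4.7619
(2,1): Delta=-0.1418 Bond=16.2162
(2,2): Delta=0.0000 Bond=0.0000
V0=2.5947

Since d<R<u, set p* = (R−d)/(u−d) = 0.4324; price each node as the discounted p*-expectation of its children.
Payoff layer (t=3): V(3,0)=5.0000, V(3,1)=5.0000, V(3,2)=0.0000, V(3,3)=0.0000
Node (2,0) S=67.3285: V=(p*·5.0000+(1−p*)·5.0000)/1.05=4.7619; Δ=(5.0000−5.0000)/(84.8339−59.9224)=0.0000; B=V−Δ·S=4.7619
Node (2,1) S=95.3190: V=(p*·0.0000+(1−p*)·5.0000)/1.05=2.7027; Δ=(0.0000−5.0000)/(120.1019−84.8339)=-0.1418; B=V−Δ·S=16.2162
Node (2,2) S=134.9460: V=(p*·0.0000+(1−p*)·0.0000)/1.05=0.0000; Δ=(0.0000−0.0000)/(170.0320−120.1019)=0.0000; B=V−Δ·S=0.0000
Node (1,0) S=75.6500: V=(p*·2.7027+(1−p*)·4.7619)/1.05=3.6871; Δ=(2.7027−4.7619)/(95.3190−67.3285)=-0.0736; B=V−Δ·S=9.2525
Node (1,1) S=107.1000: V=(p*·0.0000+(1−p*)·2.7027)/1.05=1.4609; Δ=(0.0000−2.7027)/(134.9460−95.3190)=-0.0682; B=V−Δ·S=8.7655
Node (0,0) S=85.0000: V=(p*·1.4609+(1−p*)·3.6871)/1.05=2.5947; Δ=(1.4609−3.6871)/(107.1000−75.6500)=-0.0708; B=V−Δ·S=8.6113
Root portfolio cost Δ·85+B reproduces V0=2.5947.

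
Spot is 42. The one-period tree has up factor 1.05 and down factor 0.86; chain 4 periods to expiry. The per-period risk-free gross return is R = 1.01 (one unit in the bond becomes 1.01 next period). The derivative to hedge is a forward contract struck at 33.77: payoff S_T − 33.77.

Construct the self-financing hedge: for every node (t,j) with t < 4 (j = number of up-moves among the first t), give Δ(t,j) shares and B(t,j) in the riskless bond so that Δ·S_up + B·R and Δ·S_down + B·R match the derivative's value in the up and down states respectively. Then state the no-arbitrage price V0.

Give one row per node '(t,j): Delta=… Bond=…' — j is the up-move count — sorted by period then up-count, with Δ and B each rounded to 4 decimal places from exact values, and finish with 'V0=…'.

Under the risk-neutral measure, an up-move has probability p* = (R−d)/(u−d) = 0.7895 and values discount at R = 1.01.
Terminal values V(4,·): V(4,0)=-10.7957, V(4,1)=-5.7199, V(4,2)=0.4772, V(4,3)=8.0434, V(4,4)=17.2813
Node (3,0) S=26.7144: V=(p*·-5.7199+(1−p*)·-10.7957)/1.01=-6.7213; Δ=(-5.7199−-10.7957)/(28.0501−22.9743)=1.0000; B=V−Δ·S=-33.4356
Node (3,1) S=32.6164: V=(p*·0.4772+(1−p*)·-5.7199)/1.01=-0.8193; Δ=(0.4772−-5.7199)/(34.2472−28.0501)=1.0000; B=V−Δ·S=-33.4356
Node (3,2) S=39.8223: V=(p*·8.0434+(1−p*)·0.4772)/1.01=6.3867; Δ=(8.0434−0.4772)/(41.8134−34.2472)=1.0000; B=V−Δ·S=-33.4356
Node (3,3) S=48.6203: V=(p*·17.2813+(1−p*)·8.0434)/1.01=15.1846; Δ=(17.2813−8.0434)/(51.0513−41.8134)=1.0000; B=V−Δ·S=-33.4356
Node (2,0) S=31.0632: V=(p*·-0.8193+(1−p*)·-6.7213)/1.01=-2.0414; Δ=(-0.8193−-6.7213)/(32.6164−26.7144)=1.0000; B=V−Δ·S=-33.1046
Node (2,1) S=37.9260: V=(p*·6.3867+(1−p*)·-0.8193)/1.01=4.8214; Δ=(6.3867−-0.8193)/(39.8223−32.6164)=1.0000; B=V−Δ·S=-33.1046
Node (2,2) S=46.3050: V=(p*·15.1846+(1−p*)·6.3867)/1.01=13.2004; Δ=(15.1846−6.3867)/(48.6202−39.8223)=1.0000; B=V−Δ·S=-33.1046
Node (1,0) S=36.1200: V=(p*·4.8214+(1−p*)·-2.0414)/1.01=3.3432; Δ=(4.8214−-2.0414)/(37.9260−31.0632)=1.0000; B=V−Δ·S=-32.7768
Node (1,1) S=44.1000: V=(p*·13.2004+(1−p*)·4.8214)/1.01=11.3232; Δ=(13.2004−4.8214)/(46.3050−37.9260)=1.0000; B=V−Δ·S=-32.7768
Node (0,0) S=42.0000: V=(p*·11.3232+(1−p*)·3.3432)/1.01=9.5477; Δ=(11.3232−3.3432)/(44.1000−36.1200)=1.0000; B=V−Δ·S=-32.4523
Check: Δ(0,0)·S0 + B(0,0) = 9.5477 = V0.

(0,0): Delta=1.0000 Bond=-32.4523
(1,0): Delta=1.0000 Bond=-32.7768
(1,1): Delta=1.0000 Bond=-32.7768
(2,0): Delta=1.0000 Bond=-33.1046
(2,1): Delta=1.0000 Bond=-33.1046
(2,2): Delta=1.0000 Bond=-33.1046
(3,0): Delta=1.0000 Bond=-33.4356
(3,1): Delta=1.0000 Bond=-33.4356
(3,2): Delta=1.0000 Bond=-33.4356
(3,3): Delta=1.0000 Bond=-33.4356
V0=9.5477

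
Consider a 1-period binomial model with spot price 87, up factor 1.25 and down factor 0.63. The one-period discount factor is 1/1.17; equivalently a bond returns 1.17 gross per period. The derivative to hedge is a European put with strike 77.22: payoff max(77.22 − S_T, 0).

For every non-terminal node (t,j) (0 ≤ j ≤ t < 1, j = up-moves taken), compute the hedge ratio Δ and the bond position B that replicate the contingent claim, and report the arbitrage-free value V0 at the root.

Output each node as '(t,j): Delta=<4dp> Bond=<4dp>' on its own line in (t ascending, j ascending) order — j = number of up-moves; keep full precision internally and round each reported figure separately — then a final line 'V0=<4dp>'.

Under the risk-neutral measure, an up-move has probability p* = (R−d)/(u−d) = 0.8710 and values discount at R = 1.17.
Terminal payoffs: V(1,0)=22.4100, V(1,1)=0.0000
(0,0): S=87.0000. Δ = (V_up−V_dn)/(S_up−S_dn) = (0.0000−22.4100)/(108.7500−54.8100) = -0.4155. V = [p*·0.0000 + (1−p*)·22.4100]/1.17 = 2.4715. B = V − Δ·S = 38.6166.
Root portfolio cost Δ·87+B reproduces V0=2.4715.

(0,0): Delta=-0.4155 Bond=38.6166
V0=2.4715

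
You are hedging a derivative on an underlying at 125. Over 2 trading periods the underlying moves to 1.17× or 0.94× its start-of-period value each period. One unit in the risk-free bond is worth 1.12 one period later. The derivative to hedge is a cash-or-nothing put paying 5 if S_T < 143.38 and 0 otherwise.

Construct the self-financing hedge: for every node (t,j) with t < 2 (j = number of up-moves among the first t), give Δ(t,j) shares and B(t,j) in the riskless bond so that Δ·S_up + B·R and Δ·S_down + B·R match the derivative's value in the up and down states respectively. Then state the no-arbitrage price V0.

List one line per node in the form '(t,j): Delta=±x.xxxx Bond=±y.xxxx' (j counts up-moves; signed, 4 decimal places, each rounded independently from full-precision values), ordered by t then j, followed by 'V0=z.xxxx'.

The replicating-portfolio and risk-neutral prices coincide; use p* = (1.12−0.94)/(1.17−0.94) = 0.7826 for the latter.
Payoff layer (t=2): V(2,0)=5.0000, V(2,1)=5.0000, V(2,2)=0.0000
Node (1,0) S=117.5000: V=(p*·5.0000+(1−p*)·5.0000)/1.12=4.4643; Δ=(5.0000−5.0000)/(137.4750−110.4500)=0.0000; B=V−Δ·S=4.4643
Node (1,1) S=146.2500: V=(p*·0.0000+(1−p*)·5.0000)/1.12=0.9705; Δ=(0.0000−5.0000)/(171.1125−137.4750)=-0.1486; B=V−Δ·S=22.7096
Node (0,0) S=125.0000: V=(p*·0.9705+(1−p*)·4.4643)/1.12=1.5447; Δ=(0.9705−4.4643)/(146.2500−117.5000)=-0.1215; B=V−Δ·S=16.7350
Each (Δ,B) replicates both successor values, so the strategy is self-financing and V0 is arbitrage-free.

(0,0): Delta=-0.1215 Bond=16.7350
(1,0): Delta=0.0000 Bond=4.4643
(1,1): Delta=-0.1486 Bond=22.7096
V0=1.5447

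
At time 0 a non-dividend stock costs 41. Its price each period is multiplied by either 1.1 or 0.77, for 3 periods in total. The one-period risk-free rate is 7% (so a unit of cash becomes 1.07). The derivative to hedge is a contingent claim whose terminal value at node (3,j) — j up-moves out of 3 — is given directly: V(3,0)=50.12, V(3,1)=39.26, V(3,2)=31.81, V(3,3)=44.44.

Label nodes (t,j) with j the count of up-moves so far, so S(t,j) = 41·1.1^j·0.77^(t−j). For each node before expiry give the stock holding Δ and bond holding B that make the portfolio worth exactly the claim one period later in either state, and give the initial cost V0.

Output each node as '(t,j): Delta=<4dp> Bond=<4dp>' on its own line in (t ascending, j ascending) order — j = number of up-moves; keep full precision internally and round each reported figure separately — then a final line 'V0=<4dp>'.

Since d<R<u, set p* = (R−d)/(u−d) = 0.9091; price each node as the discounted p*-expectation of its children.
At expiry t=3: V(3,0)=50.1200, V(3,1)=39.2600, V(3,2)=31.8100, V(3,3)=44.4400
(2,0): S=24.3089. Δ = (V_up−V_dn)/(S_up−S_dn) = (39.2600−50.1200)/(26.7398−18.7179) = -1.3538. V = [p*·39.2600 + (1−p*)·50.1200]/1.07 = 37.6143. B = V − Δ·S = 70.5234.
(2,1): S=34.7270. Δ = (V_up−V_dn)/(S_up−S_dn) = (31.8100−39.2600)/(38.1997−26.7398) = -0.6501. V = [p*·31.8100 + (1−p*)·39.2600]/1.07 = 30.3619. B = V − Δ·S = 52.9377.
(2,2): S=49.6100. Δ = (V_up−V_dn)/(S_up−S_dn) = (44.4400−31.8100)/(54.5710−38.1997) = 0.7715. V = [p*·44.4400 + (1−p*)·31.8100]/1.07 = 40.4596. B = V − Δ·S = 2.1869.
(1,0): S=31.5700. Δ = (V_up−V_dn)/(S_up−S_dn) = (30.3619−37.6143)/(34.7270−24.3089) = -0.6961. V = [p*·30.3619 + (1−p*)·37.6143]/1.07 = 28.9918. B = V − Δ·S = 50.9686.
(1,1): S=45.1000. Δ = (V_up−V_dn)/(S_up−S_dn) = (40.4596−30.3619)/(49.6100−34.7270) = 0.6785. V = [p*·40.4596 + (1−p*)·30.3619]/1.07 = 36.9548. B = V − Δ·S = 6.3557.
(0,0): S=41.0000. Δ = (V_up−V_dn)/(S_up−S_dn) = (36.9548−28.9918)/(45.1000−31.5700) = 0.5885. V = [p*·36.9548 + (1−p*)·28.9918]/1.07 = 33.8607. B = V − Δ·S = 9.7303.
The time-0 hedge costs 33.8607, which is the no-arbitrage price.

(0,0): Delta=0.5885 Bond=9.7303
(1,0): Delta=-0.6961 Bond=50.9686
(1,1): Delta=0.6785 Bond=6.3557
(2,0): Delta=-1.3538 Bond=70.5234
(2,1): Delta=-0.6501 Bond=52.9377
(2,2): Delta=0.7715 Bond=2.1869
V0=33.8607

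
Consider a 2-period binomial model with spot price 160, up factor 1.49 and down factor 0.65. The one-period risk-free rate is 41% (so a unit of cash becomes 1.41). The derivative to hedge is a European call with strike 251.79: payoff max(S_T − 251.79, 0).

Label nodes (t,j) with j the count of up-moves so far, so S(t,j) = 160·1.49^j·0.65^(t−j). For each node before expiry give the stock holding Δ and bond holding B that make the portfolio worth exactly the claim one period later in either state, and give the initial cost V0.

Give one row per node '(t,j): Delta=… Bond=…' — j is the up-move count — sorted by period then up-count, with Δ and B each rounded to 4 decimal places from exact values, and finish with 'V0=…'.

(0,0): Delta=0.4938 Bond=-36.4217
(1,0): Delta=0.0000 Bond=0.0000
(1,1): Delta=0.5165 Bond=-56.7603
V0=42.5853

No-arbitrage ⇒ martingale measure with p* = (R−d)/(u−d) = 0.9048.
Terminal values V(2,·): V(2,0)=0.0000, V(2,1)=0.0000, V(2,2)=103.4260
  t=1,j=0: stock 104.0000 → up 154.9600 (V=0.0000), down 67.6000 (V=0.0000). Price 0.0000; hedge Δ=0.0000, bond B=0.0000.
  t=1,j=1: stock 238.4000 → up 355.2160 (V=103.4260), down 154.9600 (V=0.0000). Price 66.3659; hedge Δ=0.5165, bond B=-56.7603.
  t=0,j=0: stock 160.0000 → up 238.4000 (V=66.3659), down 104.0000 (V=0.0000). Price 42.5853; hedge Δ=0.4938, bond B=-36.4217.
Each (Δ,B) replicates both successor values, so the strategy is self-financing and V0 is arbitrage-free.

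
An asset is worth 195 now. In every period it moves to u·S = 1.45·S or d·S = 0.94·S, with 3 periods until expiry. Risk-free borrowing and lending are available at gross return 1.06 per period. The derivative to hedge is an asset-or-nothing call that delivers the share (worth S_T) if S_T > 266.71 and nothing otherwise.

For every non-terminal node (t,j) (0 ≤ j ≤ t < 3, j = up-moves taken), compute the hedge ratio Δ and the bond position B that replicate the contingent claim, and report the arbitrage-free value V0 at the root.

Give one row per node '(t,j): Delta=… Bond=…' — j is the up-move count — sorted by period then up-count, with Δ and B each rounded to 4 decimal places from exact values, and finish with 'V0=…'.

(0,0): Delta=1.3447 Bond=-214.6219
(1,0): Delta=0.9151 Bond=-148.7495
(1,1): Delta=2.2499 Bond=-483.4358
(2,0): Delta=0.0000 Bond=0.0000
(2,1): Delta=2.8431 Bond=-670.1165
(2,2): Delta=1.0000 Bond=0.0000
V0=47.5999

Since d<R<u, set p* = (R−d)/(u−d) = 0.2353; price each node as the discounted p*-expectation of its children.
Terminal payoffs: V(3,0)=0.0000, V(3,1)=0.0000, V(3,2)=385.3882, V(3,3)=594.4819
Node (2,0) S=172.3020: V=(p*·0.0000+(1−p*)·0.0000)/1.06=0.0000; Δ=(0.0000−0.0000)/(249.8379−161.9639)=0.0000; B=V−Δ·S=0.0000
Node (2,1) S=265.7850: V=(p*·385.3882+(1−p*)·0.0000)/1.06=85.5468; Δ=(385.3882−0.0000)/(385.3882−249.8379)=2.8431; B=V−Δ·S=-670.1165
Node (2,2) S=409.9875: V=(p*·594.4819+(1−p*)·385.3882)/1.06=409.9875; Δ=(594.4819−385.3882)/(594.4819−385.3882)=1.0000; B=V−Δ·S=0.0000
Node (1,0) S=183.3000: V=(p*·85.5468+(1−p*)·0.0000)/1.06=18.9893; Δ=(85.5468−0.0000)/(265.7850−172.3020)=0.9151; B=V−Δ·S=-148.7495
Node (1,1) S=282.7500: V=(p*·409.9875+(1−p*)·85.5468)/1.06=152.7224; Δ=(409.9875−85.5468)/(409.9875−265.7850)=2.2499; B=V−Δ·S=-483.4358
Node (0,0) S=195.0000: V=(p*·152.7224+(1−p*)·18.9893)/1.06=47.5999; Δ=(152.7224−18.9893)/(282.7500−183.3000)=1.3447; B=V−Δ·S=-214.6219
Check: Δ(0,0)·S0 + B(0,0) = 47.5999 = V0.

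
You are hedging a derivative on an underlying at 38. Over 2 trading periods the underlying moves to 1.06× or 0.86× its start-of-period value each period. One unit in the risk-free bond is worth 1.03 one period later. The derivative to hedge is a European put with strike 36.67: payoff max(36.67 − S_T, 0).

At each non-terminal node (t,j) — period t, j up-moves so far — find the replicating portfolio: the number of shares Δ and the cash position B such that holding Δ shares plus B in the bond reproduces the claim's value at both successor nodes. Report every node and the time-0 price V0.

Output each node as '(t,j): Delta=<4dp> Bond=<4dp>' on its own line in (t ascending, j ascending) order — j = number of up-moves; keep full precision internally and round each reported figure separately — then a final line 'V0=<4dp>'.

(0,0): Delta=-0.3456 Bond=13.8015
(1,0): Delta=-1.0000 Bond=35.6019
(1,1): Delta=-0.2519 Bond=10.4415
V0=0.6694

Risk-neutral probability p* = (R−d)/(u−d) = (1.03−0.86)/(1.06−0.86) = 0.8500.
At expiry t=2: V(2,0)=8.5652, V(2,1)=2.0292, V(2,2)=0.0000
  t=1,j=0: stock 32.6800 → up 34.6408 (V=2.0292), down 28.1048 (V=8.5652). Price 2.9219; hedge Δ=-1.0000, bond B=35.6019.
  t=1,j=1: stock 40.2800 → up 42.6968 (V=0.0000), down 34.6408 (V=2.0292). Price 0.2955; hedge Δ=-0.2519, bond B=10.4415.
  t=0,j=0: stock 38.0000 → up 40.2800 (V=0.2955), down 32.6800 (V=2.9219). Price 0.6694; hedge Δ=-0.3456, bond B=13.8015.
The time-0 hedge costs 0.6694, which is the no-arbitrage price.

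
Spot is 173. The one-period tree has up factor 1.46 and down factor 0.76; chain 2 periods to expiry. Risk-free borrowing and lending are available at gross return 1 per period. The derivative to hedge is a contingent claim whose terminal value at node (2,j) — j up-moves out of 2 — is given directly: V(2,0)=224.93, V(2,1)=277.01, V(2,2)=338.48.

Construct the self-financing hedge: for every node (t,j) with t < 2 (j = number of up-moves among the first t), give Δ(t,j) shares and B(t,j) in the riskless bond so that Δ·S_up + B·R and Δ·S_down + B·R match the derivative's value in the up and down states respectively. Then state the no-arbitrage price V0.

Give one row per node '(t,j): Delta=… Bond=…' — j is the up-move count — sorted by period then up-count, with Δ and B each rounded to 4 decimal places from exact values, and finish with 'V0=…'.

Since d<R<u, set p* = (R−d)/(u−d) = 0.3429; price each node as the discounted p*-expectation of its children.
Terminal payoffs: V(2,0)=224.9300, V(2,1)=277.0100, V(2,2)=338.4800
  t=1,j=0: stock 131.4800 → up 191.9608 (V=277.0100), down 99.9248 (V=224.9300). Price 242.7860; hedge Δ=0.5659, bond B=168.3860.
  t=1,j=1: stock 252.5800 → up 368.7668 (V=338.4800), down 191.9608 (V=277.0100). Price 298.0854; hedge Δ=0.3477, bond B=210.2711.
  t=0,j=0: stock 173.0000 → up 252.5800 (V=298.0854), down 131.4800 (V=242.7860). Price 261.7458; hedge Δ=0.4566, bond B=182.7466.
The time-0 hedge costs 261.7458, which is the no-arbitrage price.

(0,0): Delta=0.4566 Bond=182.7466
(1,0): Delta=0.5659 Bond=168.3860
(1,1): Delta=0.3477 Bond=210.2711
V0=261.7458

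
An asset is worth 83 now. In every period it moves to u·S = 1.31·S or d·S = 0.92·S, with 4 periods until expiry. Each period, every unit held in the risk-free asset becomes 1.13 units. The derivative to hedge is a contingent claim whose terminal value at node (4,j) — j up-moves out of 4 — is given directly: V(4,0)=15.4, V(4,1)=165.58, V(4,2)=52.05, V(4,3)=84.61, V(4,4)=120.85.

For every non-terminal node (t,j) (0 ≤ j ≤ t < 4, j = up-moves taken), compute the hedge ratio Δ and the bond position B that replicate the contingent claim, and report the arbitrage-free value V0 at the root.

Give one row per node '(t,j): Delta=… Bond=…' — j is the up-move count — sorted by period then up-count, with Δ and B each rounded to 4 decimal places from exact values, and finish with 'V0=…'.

Risk-neutral probability p* = (R−d)/(u−d) = (1.13−0.92)/(1.31−0.92) = 0.5385.
Terminal payoffs: V(4,0)=15.4000, V(4,1)=165.5800, V(4,2)=52.0500, V(4,3)=84.6100, V(4,4)=120.8500
(3,0): S=64.6311. Δ = (V_up−V_dn)/(S_up−S_dn) = (165.5800−15.4000)/(84.6667−59.4606) = 5.9581. V = [p*·165.5800 + (1−p*)·15.4000]/1.13 = 85.1913. B = V − Δ·S = -299.8856.
(3,1): S=92.0291. Δ = (V_up−V_dn)/(S_up−S_dn) = (52.0500−165.5800)/(120.5581−84.6667) = -3.1632. V = [p*·52.0500 + (1−p*)·165.5800]/1.13 = 92.4323. B = V − Δ·S = 383.5348.
(3,2): S=131.0414. Δ = (V_up−V_dn)/(S_up−S_dn) = (84.6100−52.0500)/(171.6642−120.5581) = 0.6371. V = [p*·84.6100 + (1−p*)·52.0500]/1.13 = 61.5773. B = V − Δ·S = -21.9099.
(3,3): S=186.5916. Δ = (V_up−V_dn)/(S_up−S_dn) = (120.8500−84.6100)/(244.4349−171.6642) = 0.4980. V = [p*·120.8500 + (1−p*)·84.6100]/1.13 = 92.1450. B = V − Δ·S = -0.7781.
(2,0): S=70.2512. Δ = (V_up−V_dn)/(S_up−S_dn) = (92.4323−85.1913)/(92.0291−64.6311) = 0.2643. V = [p*·92.4323 + (1−p*)·85.1913]/1.13 = 78.8410. B = V − Δ·S = 60.2743.
(2,1): S=100.0316. Δ = (V_up−V_dn)/(S_up−S_dn) = (61.5773−92.4323)/(131.0414−92.0291) = -0.7909. V = [p*·61.5773 + (1−p*)·92.4323]/1.13 = 67.0956. B = V − Δ·S = 146.2110.
(2,2): S=142.4363. Δ = (V_up−V_dn)/(S_up−S_dn) = (92.1450−61.5773)/(186.5916−131.0414) = 0.5503. V = [p*·92.1450 + (1−p*)·61.5773]/1.13 = 69.0591. B = V − Δ·S = -9.3197.
(1,0): S=76.3600. Δ = (V_up−V_dn)/(S_up−S_dn) = (67.0956−78.8410)/(100.0316−70.2512) = -0.3944. V = [p*·67.0956 + (1−p*)·78.8410]/1.13 = 64.1739. B = V − Δ·S = 94.2902.
(1,1): S=108.7300. Δ = (V_up−V_dn)/(S_up−S_dn) = (69.0591−67.0956)/(142.4363−100.0316) = 0.0463. V = [p*·69.0591 + (1−p*)·67.0956]/1.13 = 60.3123. B = V − Δ·S = 55.2776.
(0,0): S=83.0000. Δ = (V_up−V_dn)/(S_up−S_dn) = (60.3123−64.1739)/(108.7300−76.3600) = -0.1193. V = [p*·60.3123 + (1−p*)·64.1739]/1.13 = 54.9510. B = V − Δ·S = 64.8526.
Self-financing check: at every node Δ·S+B equals the discounted successor values.

(0,0): Delta=-0.1193 Bond=64.8526
(1,0): Delta=-0.3944 Bond=94.2902
(1,1): Delta=0.0463 Bond=55.2776
(2,0): Delta=0.2643 Bond=60.2743
(2,1): Delta=-0.7909 Bond=146.2110
(2,2): Delta=0.5503 Bond=-9.3197
(3,0): Delta=5.9581 Bond=-299.8856
(3,1): Delta=-3.1632 Bond=383.5348
(3,2): Delta=0.6371 Bond=-21.9099
(3,3): Delta=0.4980 Bond=-0.7781
V0=54.9510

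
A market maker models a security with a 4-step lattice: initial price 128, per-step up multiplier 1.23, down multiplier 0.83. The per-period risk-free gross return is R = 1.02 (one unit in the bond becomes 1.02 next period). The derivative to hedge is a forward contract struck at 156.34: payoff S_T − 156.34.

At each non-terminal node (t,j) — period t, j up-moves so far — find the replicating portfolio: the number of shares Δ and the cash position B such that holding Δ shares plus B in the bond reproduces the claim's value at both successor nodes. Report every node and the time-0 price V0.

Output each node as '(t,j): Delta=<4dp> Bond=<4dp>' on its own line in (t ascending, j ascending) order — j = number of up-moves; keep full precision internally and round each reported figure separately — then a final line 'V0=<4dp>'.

(0,0): Delta=1.0000 Bond=-144.4340
(1,0): Delta=1.0000 Bond=-147.3227
(1,1): Delta=1.0000 Bond=-147.3227
(2,0): Delta=1.0000 Bond=-150.2691
(2,1): Delta=1.0000 Bond=-150.2691
(2,2): Delta=1.0000 Bond=-150.2691
(3,0): Delta=1.0000 Bond=-153.2745
(3,1): Delta=1.0000 Bond=-153.2745
(3,2): Delta=1.0000 Bond=-153.2745
(3,3): Delta=1.0000 Bond=-153.2745
V0=-16.4340

Risk-neutral probability p* = (R−d)/(u−d) = (1.02−0.83)/(1.23−0.83) = 0.4750.
Payoff layer (t=4): V(4,0)=-95.5933, V(4,1)=-66.3179, V(4,2)=-22.9337, V(4,3)=41.3585, V(4,4)=136.6349
Node (3,0) S=73.1887: V=(p*·-66.3179+(1−p*)·-95.5933)/1.02=-80.0858; Δ=(-66.3179−-95.5933)/(90.0221−60.7467)=1.0000; B=V−Δ·S=-153.2745
Node (3,1) S=108.4604: V=(p*·-22.9337+(1−p*)·-66.3179)/1.02=-44.8141; Δ=(-22.9337−-66.3179)/(133.4063−90.0221)=1.0000; B=V−Δ·S=-153.2745
Node (3,2) S=160.7305: V=(p*·41.3585+(1−p*)·-22.9337)/1.02=7.4560; Δ=(41.3585−-22.9337)/(197.6985−133.4063)=1.0000; B=V−Δ·S=-153.2745
Node (3,3) S=238.1910: V=(p*·136.6349+(1−p*)·41.3585)/1.02=84.9165; Δ=(136.6349−41.3585)/(292.9749−197.6985)=1.0000; B=V−Δ·S=-153.2745
Node (2,0) S=88.1792: V=(p*·-44.8141+(1−p*)·-80.0858)/1.02=-62.0899; Δ=(-44.8141−-80.0858)/(108.4604−73.1887)=1.0000; B=V−Δ·S=-150.2691
Node (2,1) S=130.6752: V=(p*·7.4560+(1−p*)·-44.8141)/1.02=-19.5939; Δ=(7.4560−-44.8141)/(160.7305−108.4604)=1.0000; B=V−Δ·S=-150.2691
Node (2,2) S=193.6512: V=(p*·84.9165+(1−p*)·7.4560)/1.02=43.3821; Δ=(84.9165−7.4560)/(238.1910−160.7305)=1.0000; B=V−Δ·S=-150.2691
Node (1,0) S=106.2400: V=(p*·-19.5939+(1−p*)·-62.0899)/1.02=-41.0827; Δ=(-19.5939−-62.0899)/(130.6752−88.1792)=1.0000; B=V−Δ·S=-147.3227
Node (1,1) S=157.4400: V=(p*·43.3821+(1−p*)·-19.5939)/1.02=10.1173; Δ=(43.3821−-19.5939)/(193.6512−130.6752)=1.0000; B=V−Δ·S=-147.3227
Node (0,0) S=128.0000: V=(p*·10.1173+(1−p*)·-41.0827)/1.02=-16.4340; Δ=(10.1173−-41.0827)/(157.4400−106.2400)=1.0000; B=V−Δ·S=-144.4340
The time-0 hedge costs -16.4340, which is the no-arbitrage price.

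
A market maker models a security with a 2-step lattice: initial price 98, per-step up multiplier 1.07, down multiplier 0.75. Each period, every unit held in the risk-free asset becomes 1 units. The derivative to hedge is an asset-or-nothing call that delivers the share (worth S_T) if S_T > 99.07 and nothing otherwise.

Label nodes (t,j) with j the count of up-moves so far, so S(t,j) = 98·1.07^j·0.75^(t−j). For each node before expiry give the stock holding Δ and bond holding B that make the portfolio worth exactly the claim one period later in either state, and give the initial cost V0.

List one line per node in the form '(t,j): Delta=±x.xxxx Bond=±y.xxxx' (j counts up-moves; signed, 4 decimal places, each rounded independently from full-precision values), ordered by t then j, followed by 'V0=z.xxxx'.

(0,0): Delta=2.7952 Bond=-205.4447
(1,0): Delta=0.0000 Bond=0.0000
(1,1): Delta=3.3437 Bond=-262.9692
V0=68.4816

No-arbitrage ⇒ martingale measure with p* = (R−d)/(u−d) = 0.7812.
Terminal payoffs: V(2,0)=0.0000, V(2,1)=0.0000, V(2,2)=112.2002
  t=1,j=0: stock 73.5000 → up 78.6450 (V=0.0000), down 55.1250 (V=0.0000). Price 0.0000; hedge Δ=0.0000, bond B=0.0000.
  t=1,j=1: stock 104.8600 → up 112.2002 (V=112.2002), down 78.6450 (V=0.0000). Price 87.6564; hedge Δ=3.3437, bond B=-262.9692.
  t=0,j=0: stock 98.0000 → up 104.8600 (V=87.6564), down 73.5000 (V=0.0000). Price 68.4816; hedge Δ=2.7952, bond B=-205.4447.
Root portfolio cost Δ·98+B reproduces V0=68.4816.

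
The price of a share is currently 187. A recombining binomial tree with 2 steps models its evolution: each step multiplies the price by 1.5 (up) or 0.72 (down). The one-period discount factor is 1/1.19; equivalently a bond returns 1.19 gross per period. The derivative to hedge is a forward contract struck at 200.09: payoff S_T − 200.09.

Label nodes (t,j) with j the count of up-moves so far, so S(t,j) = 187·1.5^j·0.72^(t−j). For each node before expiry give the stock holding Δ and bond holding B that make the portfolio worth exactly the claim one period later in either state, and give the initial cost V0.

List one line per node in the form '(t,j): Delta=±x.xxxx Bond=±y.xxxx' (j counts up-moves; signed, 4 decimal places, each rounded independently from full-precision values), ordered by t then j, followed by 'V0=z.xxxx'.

(0,0): Delta=1.0000 Bond=-141.2965
(1,0): Delta=1.0000 Bond=-168.1429
(1,1): Delta=1.0000 Bond=-168.1429
V0=45.7035

Risk-neutral probability p* = (R−d)/(u−d) = (1.19−0.72)/(1.5−0.72) = 0.6026.
Payoff layer (t=2): V(2,0)=-103.1492, V(2,1)=1.8700, V(2,2)=220.6600
Node (1,0) S=134.6400: V=(p*·1.8700+(1−p*)·-103.1492)/1.19=-33.5029; Δ=(1.8700−-103.1492)/(201.9600−96.9408)=1.0000; B=V−Δ·S=-168.1429
Node (1,1) S=280.5000: V=(p*·220.6600+(1−p*)·1.8700)/1.19=112.3571; Δ=(220.6600−1.8700)/(420.7500−201.9600)=1.0000; B=V−Δ·S=-168.1429
Node (0,0) S=187.0000: V=(p*·112.3571+(1−p*)·-33.5029)/1.19=45.7035; Δ=(112.3571−-33.5029)/(280.5000−134.6400)=1.0000; B=V−Δ·S=-141.2965
Root portfolio cost Δ·187+B reproduces V0=45.7035.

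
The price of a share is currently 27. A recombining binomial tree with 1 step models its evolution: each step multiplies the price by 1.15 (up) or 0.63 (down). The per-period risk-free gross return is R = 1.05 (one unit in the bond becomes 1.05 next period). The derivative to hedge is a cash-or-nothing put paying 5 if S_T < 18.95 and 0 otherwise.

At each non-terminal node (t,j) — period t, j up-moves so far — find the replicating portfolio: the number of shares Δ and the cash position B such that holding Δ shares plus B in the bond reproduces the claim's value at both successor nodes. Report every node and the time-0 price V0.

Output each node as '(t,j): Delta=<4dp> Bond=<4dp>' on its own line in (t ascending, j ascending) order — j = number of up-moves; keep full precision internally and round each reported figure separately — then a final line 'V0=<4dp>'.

(0,0): Delta=-0.3561 Bond=10.5311
V0=0.9158

Risk-neutral probability p* = (R−d)/(u−d) = (1.05−0.63)/(1.15−0.63) = 0.8077.
At expiry t=1: V(1,0)=5.0000, V(1,1)=0.0000
  t=0,j=0: stock 27.0000 → up 31.0500 (V=0.0000), down 17.0100 (V=5.0000). Price 0.9158; hedge Δ=-0.3561, bond B=10.5311.
Self-financing check: at every node Δ·S+B equals the discounted successor values.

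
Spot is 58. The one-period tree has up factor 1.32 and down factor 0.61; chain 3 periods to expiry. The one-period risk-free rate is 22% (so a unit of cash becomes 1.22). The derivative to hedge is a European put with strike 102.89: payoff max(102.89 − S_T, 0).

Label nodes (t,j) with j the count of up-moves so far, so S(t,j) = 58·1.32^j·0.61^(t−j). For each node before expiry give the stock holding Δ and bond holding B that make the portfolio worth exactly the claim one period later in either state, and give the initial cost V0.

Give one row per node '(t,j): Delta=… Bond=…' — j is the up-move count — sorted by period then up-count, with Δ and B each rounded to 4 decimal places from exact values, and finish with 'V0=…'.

The replicating-portfolio and risk-neutral prices coincide; use p* = (1.22−0.61)/(1.32−0.61) = 0.8592 for the latter.
Terminal values V(3,·): V(3,0)=89.7251, V(3,1)=74.4020, V(3,2)=41.2439, V(3,3)=0.0000
  t=2,j=0: stock 21.5818 → up 28.4880 (V=74.4020), down 13.1649 (V=89.7251). Price 62.7543; hedge Δ=-1.0000, bond B=84.3361.
  t=2,j=1: stock 46.7016 → up 61.6461 (V=41.2439), down 28.4880 (V=74.4020). Price 37.6345; hedge Δ=-1.0000, bond B=84.3361.
  t=2,j=2: stock 101.0592 → up 133.3981 (V=0.0000), down 61.6461 (V=41.2439). Price 4.7615; hedge Δ=-0.5748, bond B=62.8515.
  t=1,j=0: stock 35.3800 → up 46.7016 (V=37.6345), down 21.5818 (V=62.7543). Price 33.7479; hedge Δ=-1.0000, bond B=69.1279.
  t=1,j=1: stock 76.5600 → up 101.0592 (V=4.7615), down 46.7016 (V=37.6345). Price 7.6979; hedge Δ=-0.6048, bond B=53.9979.
  t=0,j=0: stock 58.0000 → up 76.5600 (V=7.6979), down 35.3800 (V=33.7479). Price 9.3172; hedge Δ=-0.6326, bond B=46.0073.
Each (Δ,B) replicates both successor values, so the strategy is self-financing and V0 is arbitrage-free.

(0,0): Delta=-0.6326 Bond=46.0073
(1,0): Delta=-1.0000 Bond=69.1279
(1,1): Delta=-0.6048 Bond=53.9979
(2,0): Delta=-1.0000 Bond=84.3361
(2,1): Delta=-1.0000 Bond=84.3361
(2,2): Delta=-0.5748 Bond=62.8515
V0=9.3172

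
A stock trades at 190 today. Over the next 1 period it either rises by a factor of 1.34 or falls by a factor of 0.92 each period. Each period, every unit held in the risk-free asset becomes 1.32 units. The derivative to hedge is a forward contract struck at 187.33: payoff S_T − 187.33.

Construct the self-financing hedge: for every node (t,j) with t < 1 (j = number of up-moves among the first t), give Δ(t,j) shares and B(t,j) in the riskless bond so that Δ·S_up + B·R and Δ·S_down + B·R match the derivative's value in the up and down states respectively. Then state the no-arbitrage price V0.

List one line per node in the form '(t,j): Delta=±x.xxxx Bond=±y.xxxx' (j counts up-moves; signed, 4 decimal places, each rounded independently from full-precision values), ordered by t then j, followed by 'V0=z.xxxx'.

(0,0): Delta=1.0000 Bond=-141.9167
V0=48.0833

Since d<R<u, set p* = (R−d)/(u−d) = 0.9524; price each node as the discounted p*-expectation of its children.
Payoff layer (t=1): V(1,0)=-12.5300, V(1,1)=67.2700
Node (0,0) S=190.0000: V=(p*·67.2700+(1−p*)·-12.5300)/1.32=48.0833; Δ=(67.2700−-12.5300)/(254.6000−174.8000)=1.0000; B=V−Δ·S=-141.9167
Check: Δ(0,0)·S0 + B(0,0) = 48.0833 = V0.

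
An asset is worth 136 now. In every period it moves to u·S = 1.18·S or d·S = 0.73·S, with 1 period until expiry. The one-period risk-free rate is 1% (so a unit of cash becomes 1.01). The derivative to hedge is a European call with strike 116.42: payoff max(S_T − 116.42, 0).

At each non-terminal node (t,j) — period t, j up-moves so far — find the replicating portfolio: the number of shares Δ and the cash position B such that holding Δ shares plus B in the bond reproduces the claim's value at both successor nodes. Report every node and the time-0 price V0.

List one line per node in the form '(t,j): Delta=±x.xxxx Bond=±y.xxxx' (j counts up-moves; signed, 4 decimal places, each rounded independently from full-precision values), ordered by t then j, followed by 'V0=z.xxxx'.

(0,0): Delta=0.7199 Bond=-70.7674
V0=27.1437

Risk-neutral probability p* = (R−d)/(u−d) = (1.01−0.73)/(1.18−0.73) = 0.6222.
Payoff layer (t=1): V(1,0)=0.0000, V(1,1)=44.0600
(0,0): S=136.0000. Δ = (V_up−V_dn)/(S_up−S_dn) = (44.0600−0.0000)/(160.4800−99.2800) = 0.7199. V = [p*·44.0600 + (1−p*)·0.0000]/1.01 = 27.1437. B = V − Δ·S = -70.7674.
Self-financing check: at every node Δ·S+B equals the discounted successor values.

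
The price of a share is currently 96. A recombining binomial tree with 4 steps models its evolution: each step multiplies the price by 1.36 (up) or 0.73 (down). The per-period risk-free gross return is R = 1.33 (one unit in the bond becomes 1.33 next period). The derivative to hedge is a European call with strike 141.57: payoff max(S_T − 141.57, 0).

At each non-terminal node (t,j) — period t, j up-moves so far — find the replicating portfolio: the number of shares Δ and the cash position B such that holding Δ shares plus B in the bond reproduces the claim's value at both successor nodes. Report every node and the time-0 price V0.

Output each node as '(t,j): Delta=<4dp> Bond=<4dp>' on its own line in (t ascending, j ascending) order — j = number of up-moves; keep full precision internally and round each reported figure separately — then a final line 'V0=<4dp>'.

(0,0): Delta=0.9552 Bond=-40.7495
(1,0): Delta=0.4032 Bond=-15.5075
(1,1): Delta=0.9700 Bond=-56.1313
(2,0): Delta=0.0000 Bond=0.0000
(2,1): Delta=0.4140 Bond=-21.6563
(2,2): Delta=0.9850 Bond=-77.3045
(3,0): Delta=0.0000 Bond=0.0000
(3,1): Delta=0.0000 Bond=0.0000
(3,2): Delta=0.4251 Bond=-30.2430
(3,3): Delta=1.0000 Bond=-106.4436
V0=50.9529

Under the risk-neutral measure, an up-move has probability p* = (R−d)/(u−d) = 0.9524 and values discount at R = 1.33.
Terminal payoffs: V(4,0)=0.0000, V(4,1)=0.0000, V(4,2)=0.0000, V(4,3)=34.7132, V(4,4)=186.8479
Node (3,0) S=37.3456: V=(p*·0.0000+(1−p*)·0.0000)/1.33=0.0000; Δ=(0.0000−0.0000)/(50.7901−27.2623)=0.0000; B=V−Δ·S=0.0000
Node (3,1) S=69.5754: V=(p*·0.0000+(1−p*)·0.0000)/1.33=0.0000; Δ=(0.0000−0.0000)/(94.6226−50.7901)=0.0000; B=V−Δ·S=0.0000
Node (3,2) S=129.6200: V=(p*·34.7132+(1−p*)·0.0000)/1.33=24.8573; Δ=(34.7132−0.0000)/(176.2832−94.6226)=0.4251; B=V−Δ·S=-30.2430
Node (3,3) S=241.4838: V=(p*·186.8479+(1−p*)·34.7132)/1.33=135.0402; Δ=(186.8479−34.7132)/(328.4179−176.2832)=1.0000; B=V−Δ·S=-106.4436
Node (2,0) S=51.1584: V=(p*·0.0000+(1−p*)·0.0000)/1.33=0.0000; Δ=(0.0000−0.0000)/(69.5754−37.3456)=0.0000; B=V−Δ·S=0.0000
Node (2,1) S=95.3088: V=(p*·24.8573+(1−p*)·0.0000)/1.33=17.7997; Δ=(24.8573−0.0000)/(129.6200−69.5754)=0.4140; B=V−Δ·S=-21.6563
Node (2,2) S=177.5616: V=(p*·135.0402+(1−p*)·24.8573)/1.33=97.5890; Δ=(135.0402−24.8573)/(241.4838−129.6200)=0.9850; B=V−Δ·S=-77.3045
Node (1,0) S=70.0800: V=(p*·17.7997+(1−p*)·0.0000)/1.33=12.7459; Δ=(17.7997−0.0000)/(95.3088−51.1584)=0.4032; B=V−Δ·S=-15.5075
Node (1,1) S=130.5600: V=(p*·97.5890+(1−p*)·17.7997)/1.33=70.5184; Δ=(97.5890−17.7997)/(177.5616−95.3088)=0.9700; B=V−Δ·S=-56.1313
Node (0,0) S=96.0000: V=(p*·70.5184+(1−p*)·12.7459)/1.33=50.9529; Δ=(70.5184−12.7459)/(130.5600−70.0800)=0.9552; B=V−Δ·S=-40.7495
Root portfolio cost Δ·96+B reproduces V0=50.9529.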